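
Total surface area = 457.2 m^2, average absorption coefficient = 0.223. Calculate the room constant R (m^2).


Given values:
  S = 457.2 m^2, alpha = 0.223
Formula: R = S * alpha / (1 - alpha)
Numerator: 457.2 * 0.223 = 101.9556
Denominator: 1 - 0.223 = 0.777
R = 101.9556 / 0.777 = 131.22

131.22 m^2


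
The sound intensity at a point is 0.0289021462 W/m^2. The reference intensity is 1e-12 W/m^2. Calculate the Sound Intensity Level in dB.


Given values:
  I = 0.0289021462 W/m^2
  I_ref = 1e-12 W/m^2
Formula: SIL = 10 * log10(I / I_ref)
Compute ratio: I / I_ref = 28902146200
Compute log10: log10(28902146200) = 10.46093
Multiply: SIL = 10 * 10.46093 = 104.61

104.61 dB


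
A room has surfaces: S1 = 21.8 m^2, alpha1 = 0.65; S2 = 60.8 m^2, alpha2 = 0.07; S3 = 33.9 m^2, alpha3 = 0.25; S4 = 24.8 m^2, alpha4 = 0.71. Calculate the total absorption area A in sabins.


Given surfaces:
  Surface 1: 21.8 * 0.65 = 14.17
  Surface 2: 60.8 * 0.07 = 4.256
  Surface 3: 33.9 * 0.25 = 8.475
  Surface 4: 24.8 * 0.71 = 17.608
Formula: A = sum(Si * alpha_i)
A = 14.17 + 4.256 + 8.475 + 17.608
A = 44.51

44.51 sabins


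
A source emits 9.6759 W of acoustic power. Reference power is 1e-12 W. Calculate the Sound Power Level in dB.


Given values:
  W = 9.6759 W
  W_ref = 1e-12 W
Formula: SWL = 10 * log10(W / W_ref)
Compute ratio: W / W_ref = 9675900000000
Compute log10: log10(9675900000000) = 12.985691
Multiply: SWL = 10 * 12.985691 = 129.86

129.86 dB


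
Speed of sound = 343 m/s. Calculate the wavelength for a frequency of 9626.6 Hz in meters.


Given values:
  c = 343 m/s, f = 9626.6 Hz
Formula: lambda = c / f
lambda = 343 / 9626.6
lambda = 0.0356

0.0356 m


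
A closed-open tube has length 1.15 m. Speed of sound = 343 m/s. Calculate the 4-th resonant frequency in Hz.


Given values:
  Tube type: closed-open, L = 1.15 m, c = 343 m/s, n = 4
Formula: f_n = (2n - 1) * c / (4 * L)
Compute 2n - 1 = 2*4 - 1 = 7
Compute 4 * L = 4 * 1.15 = 4.6
f = 7 * 343 / 4.6
f = 521.96

521.96 Hz


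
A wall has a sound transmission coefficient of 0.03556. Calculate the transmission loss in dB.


Given values:
  tau = 0.03556
Formula: TL = 10 * log10(1 / tau)
Compute 1 / tau = 1 / 0.03556 = 28.1215
Compute log10(28.1215) = 1.449038
TL = 10 * 1.449038 = 14.49

14.49 dB


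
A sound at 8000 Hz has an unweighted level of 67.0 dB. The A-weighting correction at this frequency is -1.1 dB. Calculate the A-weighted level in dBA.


Given values:
  SPL = 67.0 dB
  A-weighting at 8000 Hz = -1.1 dB
Formula: L_A = SPL + A_weight
L_A = 67.0 + (-1.1)
L_A = 65.9

65.9 dBA


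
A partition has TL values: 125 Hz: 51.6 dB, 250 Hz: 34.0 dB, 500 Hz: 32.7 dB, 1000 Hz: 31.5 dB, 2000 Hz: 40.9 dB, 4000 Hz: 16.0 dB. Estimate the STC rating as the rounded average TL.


Given TL values at each frequency:
  125 Hz: 51.6 dB
  250 Hz: 34.0 dB
  500 Hz: 32.7 dB
  1000 Hz: 31.5 dB
  2000 Hz: 40.9 dB
  4000 Hz: 16.0 dB
Formula: STC ~ round(average of TL values)
Sum = 51.6 + 34.0 + 32.7 + 31.5 + 40.9 + 16.0 = 206.7
Average = 206.7 / 6 = 34.45
Rounded: 34

34


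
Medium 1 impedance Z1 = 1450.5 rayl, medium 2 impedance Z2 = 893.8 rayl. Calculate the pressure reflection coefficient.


Given values:
  Z1 = 1450.5 rayl, Z2 = 893.8 rayl
Formula: R = (Z2 - Z1) / (Z2 + Z1)
Numerator: Z2 - Z1 = 893.8 - 1450.5 = -556.7
Denominator: Z2 + Z1 = 893.8 + 1450.5 = 2344.3
R = -556.7 / 2344.3 = -0.2375

-0.2375


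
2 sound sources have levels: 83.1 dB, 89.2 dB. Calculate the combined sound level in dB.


Formula: L_total = 10 * log10( sum(10^(Li/10)) )
  Source 1: 10^(83.1/10) = 204173794.467
  Source 2: 10^(89.2/10) = 831763771.1027
Sum of linear values = 1035937565.5697
L_total = 10 * log10(1035937565.5697) = 90.15

90.15 dB


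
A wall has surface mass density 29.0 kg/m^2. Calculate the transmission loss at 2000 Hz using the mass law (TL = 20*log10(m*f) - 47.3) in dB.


Given values:
  m = 29.0 kg/m^2, f = 2000 Hz
Formula: TL = 20 * log10(m * f) - 47.3
Compute m * f = 29.0 * 2000 = 58000.0
Compute log10(58000.0) = 4.763428
Compute 20 * 4.763428 = 95.2686
TL = 95.2686 - 47.3 = 47.97

47.97 dB


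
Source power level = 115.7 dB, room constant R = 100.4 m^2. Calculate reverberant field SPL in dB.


Given values:
  Lw = 115.7 dB, R = 100.4 m^2
Formula: SPL = Lw + 10 * log10(4 / R)
Compute 4 / R = 4 / 100.4 = 0.039841
Compute 10 * log10(0.039841) = -13.9967
SPL = 115.7 + (-13.9967) = 101.7

101.7 dB


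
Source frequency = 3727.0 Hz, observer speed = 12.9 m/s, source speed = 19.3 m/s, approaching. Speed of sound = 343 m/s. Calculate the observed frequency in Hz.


Given values:
  f_s = 3727.0 Hz, v_o = 12.9 m/s, v_s = 19.3 m/s
  Direction: approaching
Formula: f_o = f_s * (c + v_o) / (c - v_s)
Numerator: c + v_o = 343 + 12.9 = 355.9
Denominator: c - v_s = 343 - 19.3 = 323.7
f_o = 3727.0 * 355.9 / 323.7 = 4097.74

4097.74 Hz


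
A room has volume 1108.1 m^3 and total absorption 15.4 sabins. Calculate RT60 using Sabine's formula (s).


Given values:
  V = 1108.1 m^3
  A = 15.4 sabins
Formula: RT60 = 0.161 * V / A
Numerator: 0.161 * 1108.1 = 178.4041
RT60 = 178.4041 / 15.4 = 11.585

11.585 s


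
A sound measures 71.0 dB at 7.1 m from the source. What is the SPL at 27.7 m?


Given values:
  SPL1 = 71.0 dB, r1 = 7.1 m, r2 = 27.7 m
Formula: SPL2 = SPL1 - 20 * log10(r2 / r1)
Compute ratio: r2 / r1 = 27.7 / 7.1 = 3.9014
Compute log10: log10(3.9014) = 0.59122
Compute drop: 20 * 0.59122 = 11.8244
SPL2 = 71.0 - 11.8244 = 59.18

59.18 dB


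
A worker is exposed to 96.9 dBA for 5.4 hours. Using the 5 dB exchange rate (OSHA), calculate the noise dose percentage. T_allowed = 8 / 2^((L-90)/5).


Given values:
  L = 96.9 dBA, T = 5.4 hours
Formula: T_allowed = 8 / 2^((L - 90) / 5)
Compute exponent: (96.9 - 90) / 5 = 1.38
Compute 2^(1.38) = 2.602684
T_allowed = 8 / 2.602684 = 3.07375 hours
Dose = (T / T_allowed) * 100
Dose = (5.4 / 3.07375) * 100 = 175.68

175.68 %


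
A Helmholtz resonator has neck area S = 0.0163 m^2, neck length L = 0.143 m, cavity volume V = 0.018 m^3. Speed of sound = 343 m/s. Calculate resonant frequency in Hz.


Given values:
  S = 0.0163 m^2, L = 0.143 m, V = 0.018 m^3, c = 343 m/s
Formula: f = (c / (2*pi)) * sqrt(S / (V * L))
Compute V * L = 0.018 * 0.143 = 0.002574
Compute S / (V * L) = 0.0163 / 0.002574 = 6.3326
Compute sqrt(6.3326) = 2.516466
Compute c / (2*pi) = 343 / 6.283185 = 54.590148
f = 54.590148 * 2.516466 = 137.37

137.37 Hz


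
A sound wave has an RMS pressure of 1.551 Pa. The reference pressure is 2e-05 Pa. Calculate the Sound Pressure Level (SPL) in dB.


Given values:
  p = 1.551 Pa
  p_ref = 2e-05 Pa
Formula: SPL = 20 * log10(p / p_ref)
Compute ratio: p / p_ref = 1.551 / 2e-05 = 77550
Compute log10: log10(77550) = 4.889582
Multiply: SPL = 20 * 4.889582 = 97.79

97.79 dB


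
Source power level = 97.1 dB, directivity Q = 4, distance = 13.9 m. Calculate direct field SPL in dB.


Given values:
  Lw = 97.1 dB, Q = 4, r = 13.9 m
Formula: SPL = Lw + 10 * log10(Q / (4 * pi * r^2))
Compute 4 * pi * r^2 = 4 * pi * 13.9^2 = 2427.9485
Compute Q / denom = 4 / 2427.9485 = 0.00164748
Compute 10 * log10(0.00164748) = -27.8318
SPL = 97.1 + (-27.8318) = 69.27

69.27 dB


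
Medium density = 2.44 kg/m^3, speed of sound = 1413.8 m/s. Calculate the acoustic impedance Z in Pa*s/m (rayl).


Given values:
  rho = 2.44 kg/m^3
  c = 1413.8 m/s
Formula: Z = rho * c
Z = 2.44 * 1413.8
Z = 3449.67

3449.67 rayl


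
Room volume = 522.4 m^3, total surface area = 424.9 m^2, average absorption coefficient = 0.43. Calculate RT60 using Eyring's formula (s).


Given values:
  V = 522.4 m^3, S = 424.9 m^2, alpha = 0.43
Formula: RT60 = 0.161 * V / (-S * ln(1 - alpha))
Compute ln(1 - 0.43) = ln(0.57) = -0.562119
Denominator: -424.9 * -0.562119 = 238.8444
Numerator: 0.161 * 522.4 = 84.1064
RT60 = 84.1064 / 238.8444 = 0.352

0.352 s


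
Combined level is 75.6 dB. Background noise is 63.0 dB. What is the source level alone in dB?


Given values:
  L_total = 75.6 dB, L_bg = 63.0 dB
Formula: L_source = 10 * log10(10^(L_total/10) - 10^(L_bg/10))
Convert to linear:
  10^(75.6/10) = 36307805.477
  10^(63.0/10) = 1995262.315
Difference: 36307805.477 - 1995262.315 = 34312543.162
L_source = 10 * log10(34312543.162) = 75.35

75.35 dB


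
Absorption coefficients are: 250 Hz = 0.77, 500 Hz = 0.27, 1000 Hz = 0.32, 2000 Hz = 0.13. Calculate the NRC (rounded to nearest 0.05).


Given values:
  a_250 = 0.77, a_500 = 0.27
  a_1000 = 0.32, a_2000 = 0.13
Formula: NRC = (a250 + a500 + a1000 + a2000) / 4
Sum = 0.77 + 0.27 + 0.32 + 0.13 = 1.49
NRC = 1.49 / 4 = 0.3725
Rounded to nearest 0.05: 0.35

0.35


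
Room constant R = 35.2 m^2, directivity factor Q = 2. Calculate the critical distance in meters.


Given values:
  R = 35.2 m^2, Q = 2
Formula: d_c = 0.141 * sqrt(Q * R)
Compute Q * R = 2 * 35.2 = 70.4
Compute sqrt(70.4) = 8.3905
d_c = 0.141 * 8.3905 = 1.183

1.183 m


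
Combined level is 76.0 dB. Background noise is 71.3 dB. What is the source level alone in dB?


Given values:
  L_total = 76.0 dB, L_bg = 71.3 dB
Formula: L_source = 10 * log10(10^(L_total/10) - 10^(L_bg/10))
Convert to linear:
  10^(76.0/10) = 39810717.0553
  10^(71.3/10) = 13489628.8259
Difference: 39810717.0553 - 13489628.8259 = 26321088.2294
L_source = 10 * log10(26321088.2294) = 74.2

74.2 dB


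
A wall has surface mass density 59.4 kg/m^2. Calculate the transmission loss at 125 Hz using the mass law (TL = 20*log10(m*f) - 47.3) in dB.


Given values:
  m = 59.4 kg/m^2, f = 125 Hz
Formula: TL = 20 * log10(m * f) - 47.3
Compute m * f = 59.4 * 125 = 7425.0
Compute log10(7425.0) = 3.870696
Compute 20 * 3.870696 = 77.4139
TL = 77.4139 - 47.3 = 30.11

30.11 dB


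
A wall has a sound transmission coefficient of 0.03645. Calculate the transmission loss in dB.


Given values:
  tau = 0.03645
Formula: TL = 10 * log10(1 / tau)
Compute 1 / tau = 1 / 0.03645 = 27.4348
Compute log10(27.4348) = 1.438302
TL = 10 * 1.438302 = 14.38

14.38 dB


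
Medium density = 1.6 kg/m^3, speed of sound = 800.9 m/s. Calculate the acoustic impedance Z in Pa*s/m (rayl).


Given values:
  rho = 1.6 kg/m^3
  c = 800.9 m/s
Formula: Z = rho * c
Z = 1.6 * 800.9
Z = 1281.44

1281.44 rayl


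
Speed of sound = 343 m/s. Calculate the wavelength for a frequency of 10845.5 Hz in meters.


Given values:
  c = 343 m/s, f = 10845.5 Hz
Formula: lambda = c / f
lambda = 343 / 10845.5
lambda = 0.0316

0.0316 m


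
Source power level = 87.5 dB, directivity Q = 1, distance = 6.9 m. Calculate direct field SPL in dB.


Given values:
  Lw = 87.5 dB, Q = 1, r = 6.9 m
Formula: SPL = Lw + 10 * log10(Q / (4 * pi * r^2))
Compute 4 * pi * r^2 = 4 * pi * 6.9^2 = 598.2849
Compute Q / denom = 1 / 598.2849 = 0.00167144
Compute 10 * log10(0.00167144) = -27.7691
SPL = 87.5 + (-27.7691) = 59.73

59.73 dB


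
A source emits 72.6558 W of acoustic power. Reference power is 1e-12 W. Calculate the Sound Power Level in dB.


Given values:
  W = 72.6558 W
  W_ref = 1e-12 W
Formula: SWL = 10 * log10(W / W_ref)
Compute ratio: W / W_ref = 72655800000000
Compute log10: log10(72655800000000) = 13.86127
Multiply: SWL = 10 * 13.86127 = 138.61

138.61 dB


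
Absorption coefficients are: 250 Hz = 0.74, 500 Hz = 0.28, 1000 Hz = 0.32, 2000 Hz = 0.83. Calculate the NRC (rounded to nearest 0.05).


Given values:
  a_250 = 0.74, a_500 = 0.28
  a_1000 = 0.32, a_2000 = 0.83
Formula: NRC = (a250 + a500 + a1000 + a2000) / 4
Sum = 0.74 + 0.28 + 0.32 + 0.83 = 2.17
NRC = 2.17 / 4 = 0.5425
Rounded to nearest 0.05: 0.55

0.55


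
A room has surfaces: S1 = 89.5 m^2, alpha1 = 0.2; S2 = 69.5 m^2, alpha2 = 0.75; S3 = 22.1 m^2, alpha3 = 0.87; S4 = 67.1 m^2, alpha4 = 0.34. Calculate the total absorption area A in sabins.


Given surfaces:
  Surface 1: 89.5 * 0.2 = 17.9
  Surface 2: 69.5 * 0.75 = 52.125
  Surface 3: 22.1 * 0.87 = 19.227
  Surface 4: 67.1 * 0.34 = 22.814
Formula: A = sum(Si * alpha_i)
A = 17.9 + 52.125 + 19.227 + 22.814
A = 112.07

112.07 sabins


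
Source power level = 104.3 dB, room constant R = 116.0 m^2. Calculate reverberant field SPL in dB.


Given values:
  Lw = 104.3 dB, R = 116.0 m^2
Formula: SPL = Lw + 10 * log10(4 / R)
Compute 4 / R = 4 / 116.0 = 0.034483
Compute 10 * log10(0.034483) = -14.6239
SPL = 104.3 + (-14.6239) = 89.68

89.68 dB


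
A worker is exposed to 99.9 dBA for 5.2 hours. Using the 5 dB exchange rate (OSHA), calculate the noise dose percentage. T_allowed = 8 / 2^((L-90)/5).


Given values:
  L = 99.9 dBA, T = 5.2 hours
Formula: T_allowed = 8 / 2^((L - 90) / 5)
Compute exponent: (99.9 - 90) / 5 = 1.98
Compute 2^(1.98) = 3.944931
T_allowed = 8 / 3.944931 = 2.027919 hours
Dose = (T / T_allowed) * 100
Dose = (5.2 / 2.027919) * 100 = 256.42

256.42 %


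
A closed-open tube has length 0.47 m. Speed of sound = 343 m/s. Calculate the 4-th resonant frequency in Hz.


Given values:
  Tube type: closed-open, L = 0.47 m, c = 343 m/s, n = 4
Formula: f_n = (2n - 1) * c / (4 * L)
Compute 2n - 1 = 2*4 - 1 = 7
Compute 4 * L = 4 * 0.47 = 1.88
f = 7 * 343 / 1.88
f = 1277.13

1277.13 Hz


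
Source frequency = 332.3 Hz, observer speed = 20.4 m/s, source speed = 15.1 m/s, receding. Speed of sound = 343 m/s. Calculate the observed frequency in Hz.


Given values:
  f_s = 332.3 Hz, v_o = 20.4 m/s, v_s = 15.1 m/s
  Direction: receding
Formula: f_o = f_s * (c - v_o) / (c + v_s)
Numerator: c - v_o = 343 - 20.4 = 322.6
Denominator: c + v_s = 343 + 15.1 = 358.1
f_o = 332.3 * 322.6 / 358.1 = 299.36

299.36 Hz


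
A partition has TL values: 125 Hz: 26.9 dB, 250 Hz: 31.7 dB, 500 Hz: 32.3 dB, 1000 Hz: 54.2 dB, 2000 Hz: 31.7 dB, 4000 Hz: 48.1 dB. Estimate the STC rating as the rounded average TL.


Given TL values at each frequency:
  125 Hz: 26.9 dB
  250 Hz: 31.7 dB
  500 Hz: 32.3 dB
  1000 Hz: 54.2 dB
  2000 Hz: 31.7 dB
  4000 Hz: 48.1 dB
Formula: STC ~ round(average of TL values)
Sum = 26.9 + 31.7 + 32.3 + 54.2 + 31.7 + 48.1 = 224.9
Average = 224.9 / 6 = 37.48
Rounded: 37

37


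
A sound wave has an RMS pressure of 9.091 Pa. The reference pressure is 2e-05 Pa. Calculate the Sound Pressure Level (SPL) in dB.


Given values:
  p = 9.091 Pa
  p_ref = 2e-05 Pa
Formula: SPL = 20 * log10(p / p_ref)
Compute ratio: p / p_ref = 9.091 / 2e-05 = 454550
Compute log10: log10(454550) = 5.657582
Multiply: SPL = 20 * 5.657582 = 113.15

113.15 dB


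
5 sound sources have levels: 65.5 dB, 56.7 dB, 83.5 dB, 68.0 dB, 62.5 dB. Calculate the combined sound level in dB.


Formula: L_total = 10 * log10( sum(10^(Li/10)) )
  Source 1: 10^(65.5/10) = 3548133.8923
  Source 2: 10^(56.7/10) = 467735.1413
  Source 3: 10^(83.5/10) = 223872113.8568
  Source 4: 10^(68.0/10) = 6309573.4448
  Source 5: 10^(62.5/10) = 1778279.41
Sum of linear values = 235975835.7452
L_total = 10 * log10(235975835.7452) = 83.73

83.73 dB


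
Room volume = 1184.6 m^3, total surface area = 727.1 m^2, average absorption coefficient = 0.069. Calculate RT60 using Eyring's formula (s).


Given values:
  V = 1184.6 m^3, S = 727.1 m^2, alpha = 0.069
Formula: RT60 = 0.161 * V / (-S * ln(1 - alpha))
Compute ln(1 - 0.069) = ln(0.931) = -0.071496
Denominator: -727.1 * -0.071496 = 51.9847
Numerator: 0.161 * 1184.6 = 190.7206
RT60 = 190.7206 / 51.9847 = 3.669

3.669 s


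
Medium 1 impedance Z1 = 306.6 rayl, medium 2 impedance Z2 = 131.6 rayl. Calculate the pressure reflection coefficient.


Given values:
  Z1 = 306.6 rayl, Z2 = 131.6 rayl
Formula: R = (Z2 - Z1) / (Z2 + Z1)
Numerator: Z2 - Z1 = 131.6 - 306.6 = -175.0
Denominator: Z2 + Z1 = 131.6 + 306.6 = 438.2
R = -175.0 / 438.2 = -0.3994

-0.3994


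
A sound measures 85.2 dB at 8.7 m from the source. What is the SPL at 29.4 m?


Given values:
  SPL1 = 85.2 dB, r1 = 8.7 m, r2 = 29.4 m
Formula: SPL2 = SPL1 - 20 * log10(r2 / r1)
Compute ratio: r2 / r1 = 29.4 / 8.7 = 3.3793
Compute log10: log10(3.3793) = 0.528827
Compute drop: 20 * 0.528827 = 10.5765
SPL2 = 85.2 - 10.5765 = 74.62

74.62 dB


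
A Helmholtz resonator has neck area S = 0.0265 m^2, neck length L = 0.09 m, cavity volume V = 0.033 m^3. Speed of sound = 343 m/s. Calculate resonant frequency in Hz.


Given values:
  S = 0.0265 m^2, L = 0.09 m, V = 0.033 m^3, c = 343 m/s
Formula: f = (c / (2*pi)) * sqrt(S / (V * L))
Compute V * L = 0.033 * 0.09 = 0.00297
Compute S / (V * L) = 0.0265 / 0.00297 = 8.9226
Compute sqrt(8.9226) = 2.987072
Compute c / (2*pi) = 343 / 6.283185 = 54.590148
f = 54.590148 * 2.987072 = 163.06

163.06 Hz


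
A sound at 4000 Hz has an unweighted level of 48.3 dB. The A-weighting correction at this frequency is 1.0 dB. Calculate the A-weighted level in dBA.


Given values:
  SPL = 48.3 dB
  A-weighting at 4000 Hz = 1.0 dB
Formula: L_A = SPL + A_weight
L_A = 48.3 + (1.0)
L_A = 49.3

49.3 dBA


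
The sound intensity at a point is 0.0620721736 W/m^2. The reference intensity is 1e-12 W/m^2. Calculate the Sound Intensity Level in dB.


Given values:
  I = 0.0620721736 W/m^2
  I_ref = 1e-12 W/m^2
Formula: SIL = 10 * log10(I / I_ref)
Compute ratio: I / I_ref = 62072173600
Compute log10: log10(62072173600) = 10.792897
Multiply: SIL = 10 * 10.792897 = 107.93

107.93 dB


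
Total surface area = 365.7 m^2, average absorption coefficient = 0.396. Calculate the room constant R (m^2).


Given values:
  S = 365.7 m^2, alpha = 0.396
Formula: R = S * alpha / (1 - alpha)
Numerator: 365.7 * 0.396 = 144.8172
Denominator: 1 - 0.396 = 0.604
R = 144.8172 / 0.604 = 239.76

239.76 m^2


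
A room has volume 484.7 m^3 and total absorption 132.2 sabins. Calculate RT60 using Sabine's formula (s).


Given values:
  V = 484.7 m^3
  A = 132.2 sabins
Formula: RT60 = 0.161 * V / A
Numerator: 0.161 * 484.7 = 78.0367
RT60 = 78.0367 / 132.2 = 0.59

0.59 s


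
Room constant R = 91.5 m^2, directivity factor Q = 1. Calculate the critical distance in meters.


Given values:
  R = 91.5 m^2, Q = 1
Formula: d_c = 0.141 * sqrt(Q * R)
Compute Q * R = 1 * 91.5 = 91.5
Compute sqrt(91.5) = 9.5656
d_c = 0.141 * 9.5656 = 1.349

1.349 m


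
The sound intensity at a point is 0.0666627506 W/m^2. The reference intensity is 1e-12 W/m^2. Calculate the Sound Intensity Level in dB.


Given values:
  I = 0.0666627506 W/m^2
  I_ref = 1e-12 W/m^2
Formula: SIL = 10 * log10(I / I_ref)
Compute ratio: I / I_ref = 66662750600
Compute log10: log10(66662750600) = 10.823883
Multiply: SIL = 10 * 10.823883 = 108.24

108.24 dB


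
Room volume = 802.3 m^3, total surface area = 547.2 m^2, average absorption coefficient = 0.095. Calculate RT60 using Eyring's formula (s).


Given values:
  V = 802.3 m^3, S = 547.2 m^2, alpha = 0.095
Formula: RT60 = 0.161 * V / (-S * ln(1 - alpha))
Compute ln(1 - 0.095) = ln(0.905) = -0.09982
Denominator: -547.2 * -0.09982 = 54.6215
Numerator: 0.161 * 802.3 = 129.1703
RT60 = 129.1703 / 54.6215 = 2.365

2.365 s


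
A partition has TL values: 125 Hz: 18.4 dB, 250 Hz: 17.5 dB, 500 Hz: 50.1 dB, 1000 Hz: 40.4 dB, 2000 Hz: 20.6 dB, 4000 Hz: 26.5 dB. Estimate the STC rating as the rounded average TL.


Given TL values at each frequency:
  125 Hz: 18.4 dB
  250 Hz: 17.5 dB
  500 Hz: 50.1 dB
  1000 Hz: 40.4 dB
  2000 Hz: 20.6 dB
  4000 Hz: 26.5 dB
Formula: STC ~ round(average of TL values)
Sum = 18.4 + 17.5 + 50.1 + 40.4 + 20.6 + 26.5 = 173.5
Average = 173.5 / 6 = 28.92
Rounded: 29

29


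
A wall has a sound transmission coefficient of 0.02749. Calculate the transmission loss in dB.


Given values:
  tau = 0.02749
Formula: TL = 10 * log10(1 / tau)
Compute 1 / tau = 1 / 0.02749 = 36.3769
Compute log10(36.3769) = 1.560826
TL = 10 * 1.560826 = 15.61

15.61 dB


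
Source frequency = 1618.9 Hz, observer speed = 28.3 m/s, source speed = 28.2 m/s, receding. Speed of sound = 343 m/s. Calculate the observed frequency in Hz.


Given values:
  f_s = 1618.9 Hz, v_o = 28.3 m/s, v_s = 28.2 m/s
  Direction: receding
Formula: f_o = f_s * (c - v_o) / (c + v_s)
Numerator: c - v_o = 343 - 28.3 = 314.7
Denominator: c + v_s = 343 + 28.2 = 371.2
f_o = 1618.9 * 314.7 / 371.2 = 1372.49

1372.49 Hz


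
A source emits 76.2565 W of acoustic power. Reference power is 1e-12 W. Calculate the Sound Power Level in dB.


Given values:
  W = 76.2565 W
  W_ref = 1e-12 W
Formula: SWL = 10 * log10(W / W_ref)
Compute ratio: W / W_ref = 76256500000000
Compute log10: log10(76256500000000) = 13.882277
Multiply: SWL = 10 * 13.882277 = 138.82

138.82 dB


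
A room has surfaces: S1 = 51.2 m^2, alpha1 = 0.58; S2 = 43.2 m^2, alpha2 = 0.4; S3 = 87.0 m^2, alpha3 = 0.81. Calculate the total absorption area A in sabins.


Given surfaces:
  Surface 1: 51.2 * 0.58 = 29.696
  Surface 2: 43.2 * 0.4 = 17.28
  Surface 3: 87.0 * 0.81 = 70.47
Formula: A = sum(Si * alpha_i)
A = 29.696 + 17.28 + 70.47
A = 117.45

117.45 sabins


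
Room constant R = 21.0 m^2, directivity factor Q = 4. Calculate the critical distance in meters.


Given values:
  R = 21.0 m^2, Q = 4
Formula: d_c = 0.141 * sqrt(Q * R)
Compute Q * R = 4 * 21.0 = 84.0
Compute sqrt(84.0) = 9.1652
d_c = 0.141 * 9.1652 = 1.292

1.292 m


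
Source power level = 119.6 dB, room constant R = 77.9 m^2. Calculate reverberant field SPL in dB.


Given values:
  Lw = 119.6 dB, R = 77.9 m^2
Formula: SPL = Lw + 10 * log10(4 / R)
Compute 4 / R = 4 / 77.9 = 0.051348
Compute 10 * log10(0.051348) = -12.8948
SPL = 119.6 + (-12.8948) = 106.71

106.71 dB


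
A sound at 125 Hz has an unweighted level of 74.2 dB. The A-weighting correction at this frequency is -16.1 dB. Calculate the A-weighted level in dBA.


Given values:
  SPL = 74.2 dB
  A-weighting at 125 Hz = -16.1 dB
Formula: L_A = SPL + A_weight
L_A = 74.2 + (-16.1)
L_A = 58.1

58.1 dBA


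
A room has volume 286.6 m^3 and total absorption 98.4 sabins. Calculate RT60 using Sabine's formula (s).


Given values:
  V = 286.6 m^3
  A = 98.4 sabins
Formula: RT60 = 0.161 * V / A
Numerator: 0.161 * 286.6 = 46.1426
RT60 = 46.1426 / 98.4 = 0.469

0.469 s


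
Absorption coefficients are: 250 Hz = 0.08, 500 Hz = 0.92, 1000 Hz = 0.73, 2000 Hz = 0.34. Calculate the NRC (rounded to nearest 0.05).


Given values:
  a_250 = 0.08, a_500 = 0.92
  a_1000 = 0.73, a_2000 = 0.34
Formula: NRC = (a250 + a500 + a1000 + a2000) / 4
Sum = 0.08 + 0.92 + 0.73 + 0.34 = 2.07
NRC = 2.07 / 4 = 0.5175
Rounded to nearest 0.05: 0.5

0.5


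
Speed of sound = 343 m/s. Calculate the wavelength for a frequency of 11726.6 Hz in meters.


Given values:
  c = 343 m/s, f = 11726.6 Hz
Formula: lambda = c / f
lambda = 343 / 11726.6
lambda = 0.0292

0.0292 m


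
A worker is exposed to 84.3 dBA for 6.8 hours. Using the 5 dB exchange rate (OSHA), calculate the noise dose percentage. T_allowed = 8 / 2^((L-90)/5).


Given values:
  L = 84.3 dBA, T = 6.8 hours
Formula: T_allowed = 8 / 2^((L - 90) / 5)
Compute exponent: (84.3 - 90) / 5 = -1.14
Compute 2^(-1.14) = 0.45376
T_allowed = 8 / 0.45376 = 17.630465 hours
Dose = (T / T_allowed) * 100
Dose = (6.8 / 17.630465) * 100 = 38.57

38.57 %


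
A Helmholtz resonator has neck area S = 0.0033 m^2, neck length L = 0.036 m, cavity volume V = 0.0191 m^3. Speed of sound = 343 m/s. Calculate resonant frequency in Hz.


Given values:
  S = 0.0033 m^2, L = 0.036 m, V = 0.0191 m^3, c = 343 m/s
Formula: f = (c / (2*pi)) * sqrt(S / (V * L))
Compute V * L = 0.0191 * 0.036 = 0.0006876
Compute S / (V * L) = 0.0033 / 0.0006876 = 4.7993
Compute sqrt(4.7993) = 2.19073
Compute c / (2*pi) = 343 / 6.283185 = 54.590148
f = 54.590148 * 2.19073 = 119.59

119.59 Hz


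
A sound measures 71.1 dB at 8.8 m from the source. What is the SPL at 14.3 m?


Given values:
  SPL1 = 71.1 dB, r1 = 8.8 m, r2 = 14.3 m
Formula: SPL2 = SPL1 - 20 * log10(r2 / r1)
Compute ratio: r2 / r1 = 14.3 / 8.8 = 1.625
Compute log10: log10(1.625) = 0.210853
Compute drop: 20 * 0.210853 = 4.2171
SPL2 = 71.1 - 4.2171 = 66.88

66.88 dB


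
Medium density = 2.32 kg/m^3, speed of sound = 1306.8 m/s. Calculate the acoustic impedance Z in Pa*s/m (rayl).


Given values:
  rho = 2.32 kg/m^3
  c = 1306.8 m/s
Formula: Z = rho * c
Z = 2.32 * 1306.8
Z = 3031.78

3031.78 rayl


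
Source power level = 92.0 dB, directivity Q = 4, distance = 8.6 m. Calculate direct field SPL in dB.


Given values:
  Lw = 92.0 dB, Q = 4, r = 8.6 m
Formula: SPL = Lw + 10 * log10(Q / (4 * pi * r^2))
Compute 4 * pi * r^2 = 4 * pi * 8.6^2 = 929.4088
Compute Q / denom = 4 / 929.4088 = 0.00430381
Compute 10 * log10(0.00430381) = -23.6615
SPL = 92.0 + (-23.6615) = 68.34

68.34 dB


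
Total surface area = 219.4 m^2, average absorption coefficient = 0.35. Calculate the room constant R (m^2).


Given values:
  S = 219.4 m^2, alpha = 0.35
Formula: R = S * alpha / (1 - alpha)
Numerator: 219.4 * 0.35 = 76.79
Denominator: 1 - 0.35 = 0.65
R = 76.79 / 0.65 = 118.14

118.14 m^2


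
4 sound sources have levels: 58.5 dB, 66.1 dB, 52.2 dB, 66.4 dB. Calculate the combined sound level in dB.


Formula: L_total = 10 * log10( sum(10^(Li/10)) )
  Source 1: 10^(58.5/10) = 707945.7844
  Source 2: 10^(66.1/10) = 4073802.778
  Source 3: 10^(52.2/10) = 165958.6907
  Source 4: 10^(66.4/10) = 4365158.3224
Sum of linear values = 9312865.5755
L_total = 10 * log10(9312865.5755) = 69.69

69.69 dB


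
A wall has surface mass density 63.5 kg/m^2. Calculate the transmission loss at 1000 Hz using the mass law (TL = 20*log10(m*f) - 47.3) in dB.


Given values:
  m = 63.5 kg/m^2, f = 1000 Hz
Formula: TL = 20 * log10(m * f) - 47.3
Compute m * f = 63.5 * 1000 = 63500.0
Compute log10(63500.0) = 4.802774
Compute 20 * 4.802774 = 96.0555
TL = 96.0555 - 47.3 = 48.76

48.76 dB


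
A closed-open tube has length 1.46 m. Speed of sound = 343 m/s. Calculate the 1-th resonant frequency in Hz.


Given values:
  Tube type: closed-open, L = 1.46 m, c = 343 m/s, n = 1
Formula: f_n = (2n - 1) * c / (4 * L)
Compute 2n - 1 = 2*1 - 1 = 1
Compute 4 * L = 4 * 1.46 = 5.84
f = 1 * 343 / 5.84
f = 58.73

58.73 Hz


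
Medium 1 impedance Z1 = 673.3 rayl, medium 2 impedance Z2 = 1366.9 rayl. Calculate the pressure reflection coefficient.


Given values:
  Z1 = 673.3 rayl, Z2 = 1366.9 rayl
Formula: R = (Z2 - Z1) / (Z2 + Z1)
Numerator: Z2 - Z1 = 1366.9 - 673.3 = 693.6
Denominator: Z2 + Z1 = 1366.9 + 673.3 = 2040.2
R = 693.6 / 2040.2 = 0.34

0.34


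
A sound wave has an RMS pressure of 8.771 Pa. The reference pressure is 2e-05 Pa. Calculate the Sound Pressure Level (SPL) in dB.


Given values:
  p = 8.771 Pa
  p_ref = 2e-05 Pa
Formula: SPL = 20 * log10(p / p_ref)
Compute ratio: p / p_ref = 8.771 / 2e-05 = 438550
Compute log10: log10(438550) = 5.642019
Multiply: SPL = 20 * 5.642019 = 112.84

112.84 dB


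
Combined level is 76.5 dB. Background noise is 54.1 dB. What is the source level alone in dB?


Given values:
  L_total = 76.5 dB, L_bg = 54.1 dB
Formula: L_source = 10 * log10(10^(L_total/10) - 10^(L_bg/10))
Convert to linear:
  10^(76.5/10) = 44668359.2151
  10^(54.1/10) = 257039.5783
Difference: 44668359.2151 - 257039.5783 = 44411319.6368
L_source = 10 * log10(44411319.6368) = 76.47

76.47 dB


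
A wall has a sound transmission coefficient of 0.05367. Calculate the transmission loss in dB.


Given values:
  tau = 0.05367
Formula: TL = 10 * log10(1 / tau)
Compute 1 / tau = 1 / 0.05367 = 18.6324
Compute log10(18.6324) = 1.270269
TL = 10 * 1.270269 = 12.7

12.7 dB


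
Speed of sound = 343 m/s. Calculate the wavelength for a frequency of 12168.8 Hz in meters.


Given values:
  c = 343 m/s, f = 12168.8 Hz
Formula: lambda = c / f
lambda = 343 / 12168.8
lambda = 0.0282

0.0282 m


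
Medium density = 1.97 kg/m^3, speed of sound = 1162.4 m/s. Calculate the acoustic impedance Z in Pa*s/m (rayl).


Given values:
  rho = 1.97 kg/m^3
  c = 1162.4 m/s
Formula: Z = rho * c
Z = 1.97 * 1162.4
Z = 2289.93

2289.93 rayl


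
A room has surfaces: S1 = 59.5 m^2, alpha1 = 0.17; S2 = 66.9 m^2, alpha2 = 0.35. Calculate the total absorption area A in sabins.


Given surfaces:
  Surface 1: 59.5 * 0.17 = 10.115
  Surface 2: 66.9 * 0.35 = 23.415
Formula: A = sum(Si * alpha_i)
A = 10.115 + 23.415
A = 33.53

33.53 sabins


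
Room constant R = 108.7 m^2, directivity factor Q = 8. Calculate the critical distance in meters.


Given values:
  R = 108.7 m^2, Q = 8
Formula: d_c = 0.141 * sqrt(Q * R)
Compute Q * R = 8 * 108.7 = 869.6
Compute sqrt(869.6) = 29.489
d_c = 0.141 * 29.489 = 4.158

4.158 m


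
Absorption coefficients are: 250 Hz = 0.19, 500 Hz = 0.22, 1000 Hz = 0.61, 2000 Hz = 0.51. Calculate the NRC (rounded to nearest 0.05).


Given values:
  a_250 = 0.19, a_500 = 0.22
  a_1000 = 0.61, a_2000 = 0.51
Formula: NRC = (a250 + a500 + a1000 + a2000) / 4
Sum = 0.19 + 0.22 + 0.61 + 0.51 = 1.53
NRC = 1.53 / 4 = 0.3825
Rounded to nearest 0.05: 0.4

0.4


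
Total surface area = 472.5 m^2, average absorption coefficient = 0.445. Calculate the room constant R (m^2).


Given values:
  S = 472.5 m^2, alpha = 0.445
Formula: R = S * alpha / (1 - alpha)
Numerator: 472.5 * 0.445 = 210.2625
Denominator: 1 - 0.445 = 0.555
R = 210.2625 / 0.555 = 378.85

378.85 m^2


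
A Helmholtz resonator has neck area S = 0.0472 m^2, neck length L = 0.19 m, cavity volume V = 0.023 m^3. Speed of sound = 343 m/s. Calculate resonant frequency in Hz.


Given values:
  S = 0.0472 m^2, L = 0.19 m, V = 0.023 m^3, c = 343 m/s
Formula: f = (c / (2*pi)) * sqrt(S / (V * L))
Compute V * L = 0.023 * 0.19 = 0.00437
Compute S / (V * L) = 0.0472 / 0.00437 = 10.8009
Compute sqrt(10.8009) = 3.286472
Compute c / (2*pi) = 343 / 6.283185 = 54.590148
f = 54.590148 * 3.286472 = 179.41

179.41 Hz


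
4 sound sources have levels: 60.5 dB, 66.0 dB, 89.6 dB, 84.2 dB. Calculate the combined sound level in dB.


Formula: L_total = 10 * log10( sum(10^(Li/10)) )
  Source 1: 10^(60.5/10) = 1122018.4543
  Source 2: 10^(66.0/10) = 3981071.7055
  Source 3: 10^(89.6/10) = 912010839.3559
  Source 4: 10^(84.2/10) = 263026799.1895
Sum of linear values = 1180140728.7052
L_total = 10 * log10(1180140728.7052) = 90.72

90.72 dB


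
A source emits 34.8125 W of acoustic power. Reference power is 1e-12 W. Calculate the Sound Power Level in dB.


Given values:
  W = 34.8125 W
  W_ref = 1e-12 W
Formula: SWL = 10 * log10(W / W_ref)
Compute ratio: W / W_ref = 34812500000000
Compute log10: log10(34812500000000) = 13.541735
Multiply: SWL = 10 * 13.541735 = 135.42

135.42 dB


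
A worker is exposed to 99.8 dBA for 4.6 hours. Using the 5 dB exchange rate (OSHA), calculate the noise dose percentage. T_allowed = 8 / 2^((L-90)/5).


Given values:
  L = 99.8 dBA, T = 4.6 hours
Formula: T_allowed = 8 / 2^((L - 90) / 5)
Compute exponent: (99.8 - 90) / 5 = 1.96
Compute 2^(1.96) = 3.89062
T_allowed = 8 / 3.89062 = 2.056228 hours
Dose = (T / T_allowed) * 100
Dose = (4.6 / 2.056228) * 100 = 223.71

223.71 %


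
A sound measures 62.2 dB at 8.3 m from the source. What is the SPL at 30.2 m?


Given values:
  SPL1 = 62.2 dB, r1 = 8.3 m, r2 = 30.2 m
Formula: SPL2 = SPL1 - 20 * log10(r2 / r1)
Compute ratio: r2 / r1 = 30.2 / 8.3 = 3.6386
Compute log10: log10(3.6386) = 0.560934
Compute drop: 20 * 0.560934 = 11.2187
SPL2 = 62.2 - 11.2187 = 50.98

50.98 dB


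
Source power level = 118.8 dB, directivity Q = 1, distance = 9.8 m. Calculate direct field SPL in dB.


Given values:
  Lw = 118.8 dB, Q = 1, r = 9.8 m
Formula: SPL = Lw + 10 * log10(Q / (4 * pi * r^2))
Compute 4 * pi * r^2 = 4 * pi * 9.8^2 = 1206.8742
Compute Q / denom = 1 / 1206.8742 = 0.00082859
Compute 10 * log10(0.00082859) = -30.8166
SPL = 118.8 + (-30.8166) = 87.98

87.98 dB


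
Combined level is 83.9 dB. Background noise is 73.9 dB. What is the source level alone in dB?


Given values:
  L_total = 83.9 dB, L_bg = 73.9 dB
Formula: L_source = 10 * log10(10^(L_total/10) - 10^(L_bg/10))
Convert to linear:
  10^(83.9/10) = 245470891.5685
  10^(73.9/10) = 24547089.1569
Difference: 245470891.5685 - 24547089.1569 = 220923802.4116
L_source = 10 * log10(220923802.4116) = 83.44

83.44 dB


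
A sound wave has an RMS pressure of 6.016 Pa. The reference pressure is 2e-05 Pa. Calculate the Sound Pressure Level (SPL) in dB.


Given values:
  p = 6.016 Pa
  p_ref = 2e-05 Pa
Formula: SPL = 20 * log10(p / p_ref)
Compute ratio: p / p_ref = 6.016 / 2e-05 = 300800
Compute log10: log10(300800) = 5.478278
Multiply: SPL = 20 * 5.478278 = 109.57

109.57 dB


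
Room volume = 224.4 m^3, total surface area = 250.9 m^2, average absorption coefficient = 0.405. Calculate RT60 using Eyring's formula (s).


Given values:
  V = 224.4 m^3, S = 250.9 m^2, alpha = 0.405
Formula: RT60 = 0.161 * V / (-S * ln(1 - alpha))
Compute ln(1 - 0.405) = ln(0.595) = -0.519194
Denominator: -250.9 * -0.519194 = 130.2658
Numerator: 0.161 * 224.4 = 36.1284
RT60 = 36.1284 / 130.2658 = 0.277

0.277 s


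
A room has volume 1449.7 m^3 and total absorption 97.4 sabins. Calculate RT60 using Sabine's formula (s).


Given values:
  V = 1449.7 m^3
  A = 97.4 sabins
Formula: RT60 = 0.161 * V / A
Numerator: 0.161 * 1449.7 = 233.4017
RT60 = 233.4017 / 97.4 = 2.396

2.396 s


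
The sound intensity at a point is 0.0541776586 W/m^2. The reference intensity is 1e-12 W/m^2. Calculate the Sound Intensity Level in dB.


Given values:
  I = 0.0541776586 W/m^2
  I_ref = 1e-12 W/m^2
Formula: SIL = 10 * log10(I / I_ref)
Compute ratio: I / I_ref = 54177658600
Compute log10: log10(54177658600) = 10.73382
Multiply: SIL = 10 * 10.73382 = 107.34

107.34 dB


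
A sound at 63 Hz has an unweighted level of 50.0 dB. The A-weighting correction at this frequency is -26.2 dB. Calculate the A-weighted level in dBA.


Given values:
  SPL = 50.0 dB
  A-weighting at 63 Hz = -26.2 dB
Formula: L_A = SPL + A_weight
L_A = 50.0 + (-26.2)
L_A = 23.8

23.8 dBA


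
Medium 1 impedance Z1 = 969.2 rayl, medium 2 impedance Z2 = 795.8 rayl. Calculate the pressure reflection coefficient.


Given values:
  Z1 = 969.2 rayl, Z2 = 795.8 rayl
Formula: R = (Z2 - Z1) / (Z2 + Z1)
Numerator: Z2 - Z1 = 795.8 - 969.2 = -173.4
Denominator: Z2 + Z1 = 795.8 + 969.2 = 1765.0
R = -173.4 / 1765.0 = -0.0982

-0.0982


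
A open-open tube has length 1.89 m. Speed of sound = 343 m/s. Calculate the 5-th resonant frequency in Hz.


Given values:
  Tube type: open-open, L = 1.89 m, c = 343 m/s, n = 5
Formula: f_n = n * c / (2 * L)
Compute 2 * L = 2 * 1.89 = 3.78
f = 5 * 343 / 3.78
f = 453.7

453.7 Hz


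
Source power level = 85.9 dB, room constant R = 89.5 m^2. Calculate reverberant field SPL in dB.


Given values:
  Lw = 85.9 dB, R = 89.5 m^2
Formula: SPL = Lw + 10 * log10(4 / R)
Compute 4 / R = 4 / 89.5 = 0.044693
Compute 10 * log10(0.044693) = -13.4976
SPL = 85.9 + (-13.4976) = 72.4

72.4 dB


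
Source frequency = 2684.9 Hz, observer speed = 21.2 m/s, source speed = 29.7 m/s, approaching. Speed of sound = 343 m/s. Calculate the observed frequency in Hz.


Given values:
  f_s = 2684.9 Hz, v_o = 21.2 m/s, v_s = 29.7 m/s
  Direction: approaching
Formula: f_o = f_s * (c + v_o) / (c - v_s)
Numerator: c + v_o = 343 + 21.2 = 364.2
Denominator: c - v_s = 343 - 29.7 = 313.3
f_o = 2684.9 * 364.2 / 313.3 = 3121.1

3121.1 Hz


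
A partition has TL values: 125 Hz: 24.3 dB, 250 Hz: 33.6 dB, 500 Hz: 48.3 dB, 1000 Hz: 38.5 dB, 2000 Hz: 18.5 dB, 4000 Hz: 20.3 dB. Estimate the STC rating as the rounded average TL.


Given TL values at each frequency:
  125 Hz: 24.3 dB
  250 Hz: 33.6 dB
  500 Hz: 48.3 dB
  1000 Hz: 38.5 dB
  2000 Hz: 18.5 dB
  4000 Hz: 20.3 dB
Formula: STC ~ round(average of TL values)
Sum = 24.3 + 33.6 + 48.3 + 38.5 + 18.5 + 20.3 = 183.5
Average = 183.5 / 6 = 30.58
Rounded: 31

31


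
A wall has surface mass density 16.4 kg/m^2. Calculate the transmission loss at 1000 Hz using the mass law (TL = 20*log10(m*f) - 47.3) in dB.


Given values:
  m = 16.4 kg/m^2, f = 1000 Hz
Formula: TL = 20 * log10(m * f) - 47.3
Compute m * f = 16.4 * 1000 = 16400.0
Compute log10(16400.0) = 4.214844
Compute 20 * 4.214844 = 84.2969
TL = 84.2969 - 47.3 = 37.0

37.0 dB


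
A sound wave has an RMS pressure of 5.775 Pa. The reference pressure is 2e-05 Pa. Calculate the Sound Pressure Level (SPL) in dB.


Given values:
  p = 5.775 Pa
  p_ref = 2e-05 Pa
Formula: SPL = 20 * log10(p / p_ref)
Compute ratio: p / p_ref = 5.775 / 2e-05 = 288750
Compute log10: log10(288750) = 5.460522
Multiply: SPL = 20 * 5.460522 = 109.21

109.21 dB


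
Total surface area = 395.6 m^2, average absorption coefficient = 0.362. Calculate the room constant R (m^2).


Given values:
  S = 395.6 m^2, alpha = 0.362
Formula: R = S * alpha / (1 - alpha)
Numerator: 395.6 * 0.362 = 143.2072
Denominator: 1 - 0.362 = 0.638
R = 143.2072 / 0.638 = 224.46

224.46 m^2


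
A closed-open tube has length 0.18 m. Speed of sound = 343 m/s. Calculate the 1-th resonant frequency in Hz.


Given values:
  Tube type: closed-open, L = 0.18 m, c = 343 m/s, n = 1
Formula: f_n = (2n - 1) * c / (4 * L)
Compute 2n - 1 = 2*1 - 1 = 1
Compute 4 * L = 4 * 0.18 = 0.72
f = 1 * 343 / 0.72
f = 476.39

476.39 Hz


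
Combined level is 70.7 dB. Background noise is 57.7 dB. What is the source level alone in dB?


Given values:
  L_total = 70.7 dB, L_bg = 57.7 dB
Formula: L_source = 10 * log10(10^(L_total/10) - 10^(L_bg/10))
Convert to linear:
  10^(70.7/10) = 11748975.5494
  10^(57.7/10) = 588843.6554
Difference: 11748975.5494 - 588843.6554 = 11160131.894
L_source = 10 * log10(11160131.894) = 70.48

70.48 dB


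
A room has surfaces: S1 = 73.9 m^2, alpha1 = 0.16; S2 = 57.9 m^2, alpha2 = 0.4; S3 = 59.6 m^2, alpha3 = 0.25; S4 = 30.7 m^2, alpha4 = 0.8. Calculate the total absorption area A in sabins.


Given surfaces:
  Surface 1: 73.9 * 0.16 = 11.824
  Surface 2: 57.9 * 0.4 = 23.16
  Surface 3: 59.6 * 0.25 = 14.9
  Surface 4: 30.7 * 0.8 = 24.56
Formula: A = sum(Si * alpha_i)
A = 11.824 + 23.16 + 14.9 + 24.56
A = 74.44

74.44 sabins


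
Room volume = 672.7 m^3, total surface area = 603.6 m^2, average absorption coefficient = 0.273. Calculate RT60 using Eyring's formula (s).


Given values:
  V = 672.7 m^3, S = 603.6 m^2, alpha = 0.273
Formula: RT60 = 0.161 * V / (-S * ln(1 - alpha))
Compute ln(1 - 0.273) = ln(0.727) = -0.318829
Denominator: -603.6 * -0.318829 = 192.4452
Numerator: 0.161 * 672.7 = 108.3047
RT60 = 108.3047 / 192.4452 = 0.563

0.563 s


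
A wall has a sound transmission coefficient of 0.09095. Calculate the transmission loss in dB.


Given values:
  tau = 0.09095
Formula: TL = 10 * log10(1 / tau)
Compute 1 / tau = 1 / 0.09095 = 10.9951
Compute log10(10.9951) = 1.041199
TL = 10 * 1.041199 = 10.41

10.41 dB


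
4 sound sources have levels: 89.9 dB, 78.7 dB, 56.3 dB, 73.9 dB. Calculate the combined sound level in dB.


Formula: L_total = 10 * log10( sum(10^(Li/10)) )
  Source 1: 10^(89.9/10) = 977237220.9558
  Source 2: 10^(78.7/10) = 74131024.1301
  Source 3: 10^(56.3/10) = 426579.5188
  Source 4: 10^(73.9/10) = 24547089.1569
Sum of linear values = 1076341913.7616
L_total = 10 * log10(1076341913.7616) = 90.32

90.32 dB


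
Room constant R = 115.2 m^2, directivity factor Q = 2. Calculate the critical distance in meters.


Given values:
  R = 115.2 m^2, Q = 2
Formula: d_c = 0.141 * sqrt(Q * R)
Compute Q * R = 2 * 115.2 = 230.4
Compute sqrt(230.4) = 15.1789
d_c = 0.141 * 15.1789 = 2.14

2.14 m


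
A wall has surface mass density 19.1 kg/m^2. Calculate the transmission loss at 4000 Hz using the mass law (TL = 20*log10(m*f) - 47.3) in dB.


Given values:
  m = 19.1 kg/m^2, f = 4000 Hz
Formula: TL = 20 * log10(m * f) - 47.3
Compute m * f = 19.1 * 4000 = 76400.0
Compute log10(76400.0) = 4.883093
Compute 20 * 4.883093 = 97.6619
TL = 97.6619 - 47.3 = 50.36

50.36 dB


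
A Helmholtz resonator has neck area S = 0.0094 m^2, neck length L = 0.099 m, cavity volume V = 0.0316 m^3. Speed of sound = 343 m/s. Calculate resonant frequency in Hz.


Given values:
  S = 0.0094 m^2, L = 0.099 m, V = 0.0316 m^3, c = 343 m/s
Formula: f = (c / (2*pi)) * sqrt(S / (V * L))
Compute V * L = 0.0316 * 0.099 = 0.0031284
Compute S / (V * L) = 0.0094 / 0.0031284 = 3.0047
Compute sqrt(3.0047) = 1.733407
Compute c / (2*pi) = 343 / 6.283185 = 54.590148
f = 54.590148 * 1.733407 = 94.63

94.63 Hz


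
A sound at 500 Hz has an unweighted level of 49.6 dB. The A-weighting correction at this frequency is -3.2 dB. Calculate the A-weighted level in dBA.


Given values:
  SPL = 49.6 dB
  A-weighting at 500 Hz = -3.2 dB
Formula: L_A = SPL + A_weight
L_A = 49.6 + (-3.2)
L_A = 46.4

46.4 dBA
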